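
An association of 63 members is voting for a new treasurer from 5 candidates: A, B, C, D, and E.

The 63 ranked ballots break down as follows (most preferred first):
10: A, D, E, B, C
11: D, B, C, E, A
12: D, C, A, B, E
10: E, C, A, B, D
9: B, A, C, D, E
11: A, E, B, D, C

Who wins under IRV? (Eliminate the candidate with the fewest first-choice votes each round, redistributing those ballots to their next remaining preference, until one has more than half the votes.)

A

Round 1: A 21, B 9, C 0, D 23, E 10. C eliminated.
Round 2: A 21, B 9, D 23, E 10. B eliminated.
Round 3: A 30, D 23, E 10. E eliminated.
Round 4: A 40, D 23. A has a majority (≥32).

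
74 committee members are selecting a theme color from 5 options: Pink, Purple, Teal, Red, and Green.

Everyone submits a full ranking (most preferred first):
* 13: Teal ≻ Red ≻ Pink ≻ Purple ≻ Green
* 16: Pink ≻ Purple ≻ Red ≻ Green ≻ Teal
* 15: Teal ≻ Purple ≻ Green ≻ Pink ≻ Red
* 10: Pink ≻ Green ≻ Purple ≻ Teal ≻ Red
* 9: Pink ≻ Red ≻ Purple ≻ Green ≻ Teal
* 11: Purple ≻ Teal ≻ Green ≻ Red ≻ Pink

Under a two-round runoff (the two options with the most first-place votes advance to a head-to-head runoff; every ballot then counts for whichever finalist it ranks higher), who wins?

Round 1 first-place votes: Pink 35, Purple 11, Teal 28, Red 0, Green 0. Pink and Teal advance.
Runoff: Pink is ranked above Teal on 35 ballots, Teal above Pink on 39.

Teal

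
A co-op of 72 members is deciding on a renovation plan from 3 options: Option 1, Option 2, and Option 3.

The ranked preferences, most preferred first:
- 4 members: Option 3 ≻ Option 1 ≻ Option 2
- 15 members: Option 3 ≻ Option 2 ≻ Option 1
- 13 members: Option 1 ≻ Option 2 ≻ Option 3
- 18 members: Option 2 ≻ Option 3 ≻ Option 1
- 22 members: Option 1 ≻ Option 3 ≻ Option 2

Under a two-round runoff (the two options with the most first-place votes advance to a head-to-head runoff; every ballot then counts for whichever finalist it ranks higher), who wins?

Option 3

Round 1 first-place votes: Option 1 35, Option 2 18, Option 3 19. Option 1 and Option 3 advance.
Runoff: Option 1 is ranked above Option 3 on 35 ballots, Option 3 above Option 1 on 37.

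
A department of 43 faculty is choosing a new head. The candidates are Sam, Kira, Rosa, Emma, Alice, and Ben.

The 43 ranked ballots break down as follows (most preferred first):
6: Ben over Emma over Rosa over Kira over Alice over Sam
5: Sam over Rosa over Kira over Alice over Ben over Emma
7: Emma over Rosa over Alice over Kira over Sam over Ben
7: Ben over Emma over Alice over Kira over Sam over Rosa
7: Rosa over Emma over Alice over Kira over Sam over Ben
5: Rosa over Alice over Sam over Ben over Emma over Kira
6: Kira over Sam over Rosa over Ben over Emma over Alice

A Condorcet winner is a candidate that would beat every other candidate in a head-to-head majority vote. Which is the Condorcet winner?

Rosa

Rosa vs Sam: 25–18
Rosa vs Kira: 30–13
Rosa vs Emma: 23–20
Rosa vs Alice: 36–7
Rosa vs Ben: 30–13
Rosa beats every other candidate.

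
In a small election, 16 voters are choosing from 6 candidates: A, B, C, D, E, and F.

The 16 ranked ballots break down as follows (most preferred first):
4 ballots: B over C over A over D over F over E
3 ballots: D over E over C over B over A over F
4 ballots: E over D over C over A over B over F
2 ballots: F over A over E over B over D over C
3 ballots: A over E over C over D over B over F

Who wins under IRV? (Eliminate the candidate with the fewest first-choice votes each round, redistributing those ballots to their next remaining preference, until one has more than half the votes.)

A

Round 1: A 3, B 4, C 0, D 3, E 4, F 2. C eliminated.
Round 2: A 3, B 4, D 3, E 4, F 2. F eliminated.
Round 3: A 5, B 4, D 3, E 4. D eliminated.
Round 4: A 5, B 4, E 7. B eliminated.
Round 5: A 9, E 7. A has a majority (≥9).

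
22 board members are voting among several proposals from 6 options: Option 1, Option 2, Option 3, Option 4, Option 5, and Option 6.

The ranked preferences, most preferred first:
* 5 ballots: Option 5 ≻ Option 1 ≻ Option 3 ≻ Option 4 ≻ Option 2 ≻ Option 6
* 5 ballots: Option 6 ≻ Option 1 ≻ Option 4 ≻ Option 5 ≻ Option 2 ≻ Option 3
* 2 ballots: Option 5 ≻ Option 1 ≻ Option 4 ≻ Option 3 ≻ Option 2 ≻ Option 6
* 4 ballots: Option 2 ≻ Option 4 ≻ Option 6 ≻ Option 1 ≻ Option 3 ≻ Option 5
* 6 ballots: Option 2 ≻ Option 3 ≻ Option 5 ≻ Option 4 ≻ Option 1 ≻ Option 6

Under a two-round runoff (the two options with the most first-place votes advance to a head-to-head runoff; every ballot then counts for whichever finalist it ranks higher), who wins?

Option 5

Round 1 first-place votes: Option 1 0, Option 2 10, Option 3 0, Option 4 0, Option 5 7, Option 6 5. Option 2 and Option 5 advance.
Runoff: Option 2 is ranked above Option 5 on 10 ballots, Option 5 above Option 2 on 12.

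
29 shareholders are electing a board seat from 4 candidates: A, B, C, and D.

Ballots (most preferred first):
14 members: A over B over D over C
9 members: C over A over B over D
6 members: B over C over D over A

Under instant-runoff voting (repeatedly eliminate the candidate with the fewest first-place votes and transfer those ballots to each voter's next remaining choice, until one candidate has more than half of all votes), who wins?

C

Round 1: A 14, B 6, C 9, D 0. D eliminated.
Round 2: A 14, B 6, C 9. B eliminated.
Round 3: A 14, C 15. C has a majority (≥15).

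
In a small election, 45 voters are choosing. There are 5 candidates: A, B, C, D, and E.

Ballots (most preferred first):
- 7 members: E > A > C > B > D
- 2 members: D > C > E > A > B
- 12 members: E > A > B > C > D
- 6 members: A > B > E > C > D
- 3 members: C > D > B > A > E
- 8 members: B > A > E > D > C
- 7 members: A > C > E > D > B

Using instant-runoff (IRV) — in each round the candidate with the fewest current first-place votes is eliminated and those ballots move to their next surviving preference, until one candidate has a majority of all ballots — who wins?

A

Round 1: A 13, B 8, C 3, D 2, E 19. D eliminated.
Round 2: A 13, B 8, C 5, E 19. C eliminated.
Round 3: A 13, B 11, E 21. B eliminated.
Round 4: A 24, E 21. A has a majority (≥23).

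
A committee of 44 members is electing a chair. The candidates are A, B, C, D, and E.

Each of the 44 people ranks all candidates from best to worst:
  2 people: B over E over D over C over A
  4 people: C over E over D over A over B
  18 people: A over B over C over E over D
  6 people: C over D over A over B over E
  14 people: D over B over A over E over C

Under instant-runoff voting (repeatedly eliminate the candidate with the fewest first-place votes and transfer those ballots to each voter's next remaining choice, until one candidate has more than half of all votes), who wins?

D

Round 1: A 18, B 2, C 10, D 14, E 0. E eliminated.
Round 2: A 18, B 2, C 10, D 14. B eliminated.
Round 3: A 18, C 10, D 16. C eliminated.
Round 4: A 18, D 26. D has a majority (≥23).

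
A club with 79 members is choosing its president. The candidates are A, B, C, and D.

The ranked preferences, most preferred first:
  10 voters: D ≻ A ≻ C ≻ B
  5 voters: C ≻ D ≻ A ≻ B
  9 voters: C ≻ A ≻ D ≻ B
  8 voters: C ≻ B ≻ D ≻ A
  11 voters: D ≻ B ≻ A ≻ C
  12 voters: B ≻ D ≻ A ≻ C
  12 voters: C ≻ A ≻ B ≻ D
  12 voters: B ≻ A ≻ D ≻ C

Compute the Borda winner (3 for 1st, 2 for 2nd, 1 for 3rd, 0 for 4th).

D

A: 10×2 + 5×1 + 9×2 + 8×0 + 11×1 + 12×1 + 12×2 + 12×2 = 114
B: 10×0 + 5×0 + 9×0 + 8×2 + 11×2 + 12×3 + 12×1 + 12×3 = 122
C: 10×1 + 5×3 + 9×3 + 8×3 + 11×0 + 12×0 + 12×3 + 12×0 = 112
D: 10×3 + 5×2 + 9×1 + 8×1 + 11×3 + 12×2 + 12×0 + 12×1 = 126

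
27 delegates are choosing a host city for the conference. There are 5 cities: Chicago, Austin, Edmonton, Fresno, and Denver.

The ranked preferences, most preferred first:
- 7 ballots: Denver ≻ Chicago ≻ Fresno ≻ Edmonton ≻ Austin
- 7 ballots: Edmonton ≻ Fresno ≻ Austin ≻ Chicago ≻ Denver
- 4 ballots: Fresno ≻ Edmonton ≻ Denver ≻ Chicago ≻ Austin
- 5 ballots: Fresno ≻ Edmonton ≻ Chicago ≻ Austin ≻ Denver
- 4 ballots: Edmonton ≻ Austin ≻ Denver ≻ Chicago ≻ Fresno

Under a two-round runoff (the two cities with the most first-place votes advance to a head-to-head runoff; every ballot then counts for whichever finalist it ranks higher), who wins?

Round 1 first-place votes: Chicago 0, Austin 0, Edmonton 11, Fresno 9, Denver 7. Edmonton and Fresno advance.
Runoff: Edmonton is ranked above Fresno on 11 ballots, Fresno above Edmonton on 16.

Fresno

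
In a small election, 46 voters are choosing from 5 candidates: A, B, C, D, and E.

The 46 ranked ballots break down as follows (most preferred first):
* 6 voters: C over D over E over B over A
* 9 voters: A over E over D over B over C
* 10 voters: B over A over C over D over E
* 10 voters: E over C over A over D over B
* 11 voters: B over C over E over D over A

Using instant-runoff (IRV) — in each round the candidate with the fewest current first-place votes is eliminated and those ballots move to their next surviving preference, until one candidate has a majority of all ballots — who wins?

Round 1: A 9, B 21, C 6, D 0, E 10. D eliminated.
Round 2: A 9, B 21, C 6, E 10. C eliminated.
Round 3: A 9, B 21, E 16. A eliminated.
Round 4: B 21, E 25. E has a majority (≥24).

E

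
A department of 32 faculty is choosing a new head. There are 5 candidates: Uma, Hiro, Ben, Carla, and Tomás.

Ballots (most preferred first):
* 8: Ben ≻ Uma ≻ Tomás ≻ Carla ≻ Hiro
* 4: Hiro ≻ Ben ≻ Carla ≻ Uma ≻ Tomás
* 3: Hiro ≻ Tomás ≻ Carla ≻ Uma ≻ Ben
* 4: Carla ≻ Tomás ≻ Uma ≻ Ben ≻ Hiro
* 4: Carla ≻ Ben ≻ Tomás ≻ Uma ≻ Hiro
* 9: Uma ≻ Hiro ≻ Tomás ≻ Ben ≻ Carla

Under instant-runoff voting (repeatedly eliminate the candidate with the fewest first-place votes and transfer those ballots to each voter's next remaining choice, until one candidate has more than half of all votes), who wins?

Ben

Round 1: Uma 9, Hiro 7, Ben 8, Carla 8, Tomás 0. Tomás eliminated.
Round 2: Uma 9, Hiro 7, Ben 8, Carla 8. Hiro eliminated.
Round 3: Uma 9, Ben 12, Carla 11. Uma eliminated.
Round 4: Ben 21, Carla 11. Ben has a majority (≥17).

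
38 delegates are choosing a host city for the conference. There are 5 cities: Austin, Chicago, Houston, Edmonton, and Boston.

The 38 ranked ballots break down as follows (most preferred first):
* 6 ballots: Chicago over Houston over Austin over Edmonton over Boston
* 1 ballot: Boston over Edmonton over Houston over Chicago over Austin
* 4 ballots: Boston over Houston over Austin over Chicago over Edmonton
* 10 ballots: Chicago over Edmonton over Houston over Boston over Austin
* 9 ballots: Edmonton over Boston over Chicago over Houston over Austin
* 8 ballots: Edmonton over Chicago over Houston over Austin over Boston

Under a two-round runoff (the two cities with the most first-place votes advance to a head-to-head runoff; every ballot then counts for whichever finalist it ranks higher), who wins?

Chicago

Round 1 first-place votes: Austin 0, Chicago 16, Houston 0, Edmonton 17, Boston 5. Edmonton and Chicago advance.
Runoff: Edmonton is ranked above Chicago on 18 ballots, Chicago above Edmonton on 20.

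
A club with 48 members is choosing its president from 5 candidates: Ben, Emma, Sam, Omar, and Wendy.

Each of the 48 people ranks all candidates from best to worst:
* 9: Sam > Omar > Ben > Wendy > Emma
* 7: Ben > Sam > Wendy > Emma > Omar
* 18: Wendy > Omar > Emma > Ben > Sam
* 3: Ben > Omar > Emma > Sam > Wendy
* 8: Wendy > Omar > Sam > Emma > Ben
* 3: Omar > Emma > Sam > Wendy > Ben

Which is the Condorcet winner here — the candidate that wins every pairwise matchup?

Wendy vs Ben: 29–19
Wendy vs Emma: 42–6
Wendy vs Sam: 26–22
Wendy vs Omar: 33–15
Wendy beats every other candidate.

Wendy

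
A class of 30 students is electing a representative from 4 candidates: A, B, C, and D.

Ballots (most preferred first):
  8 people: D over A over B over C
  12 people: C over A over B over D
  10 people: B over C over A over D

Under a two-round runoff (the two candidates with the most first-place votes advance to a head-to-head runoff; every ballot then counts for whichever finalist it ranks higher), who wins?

B

Round 1 first-place votes: A 0, B 10, C 12, D 8. C and B advance.
Runoff: C is ranked above B on 12 ballots, B above C on 18.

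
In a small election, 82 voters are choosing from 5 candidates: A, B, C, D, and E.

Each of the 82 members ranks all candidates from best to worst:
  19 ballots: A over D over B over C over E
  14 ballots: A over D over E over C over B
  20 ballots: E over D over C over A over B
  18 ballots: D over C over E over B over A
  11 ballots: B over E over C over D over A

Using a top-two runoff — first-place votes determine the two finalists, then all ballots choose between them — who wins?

E

Round 1 first-place votes: A 33, B 11, C 0, D 18, E 20. A and E advance.
Runoff: A is ranked above E on 33 ballots, E above A on 49.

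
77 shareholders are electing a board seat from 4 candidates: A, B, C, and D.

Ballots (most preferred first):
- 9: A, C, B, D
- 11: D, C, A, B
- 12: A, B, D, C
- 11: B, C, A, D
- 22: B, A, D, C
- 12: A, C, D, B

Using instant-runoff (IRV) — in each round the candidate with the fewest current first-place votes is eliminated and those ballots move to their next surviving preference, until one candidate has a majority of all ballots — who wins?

Round 1: A 33, B 33, C 0, D 11. C eliminated.
Round 2: A 33, B 33, D 11. D eliminated.
Round 3: A 44, B 33. A has a majority (≥39).

A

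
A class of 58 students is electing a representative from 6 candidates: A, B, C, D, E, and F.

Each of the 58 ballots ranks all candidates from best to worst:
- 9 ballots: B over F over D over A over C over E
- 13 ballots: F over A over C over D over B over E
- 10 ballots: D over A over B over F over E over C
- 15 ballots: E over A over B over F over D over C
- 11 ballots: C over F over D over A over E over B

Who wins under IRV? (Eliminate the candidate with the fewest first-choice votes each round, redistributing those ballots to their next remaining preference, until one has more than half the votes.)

Round 1: A 0, B 9, C 11, D 10, E 15, F 13. A eliminated.
Round 2: B 9, C 11, D 10, E 15, F 13. B eliminated.
Round 3: C 11, D 10, E 15, F 22. D eliminated.
Round 4: C 11, E 15, F 32. F has a majority (≥30).

F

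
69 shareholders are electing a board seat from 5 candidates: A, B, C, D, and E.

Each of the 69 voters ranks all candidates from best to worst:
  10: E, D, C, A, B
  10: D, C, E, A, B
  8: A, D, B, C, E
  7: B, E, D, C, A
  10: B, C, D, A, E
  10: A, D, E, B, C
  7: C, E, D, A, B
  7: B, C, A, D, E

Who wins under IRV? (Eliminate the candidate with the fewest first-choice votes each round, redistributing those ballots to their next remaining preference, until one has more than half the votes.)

E

Round 1: A 18, B 24, C 7, D 10, E 10. C eliminated.
Round 2: A 18, B 24, D 10, E 17. D eliminated.
Round 3: A 18, B 24, E 27. A eliminated.
Round 4: B 32, E 37. E has a majority (≥35).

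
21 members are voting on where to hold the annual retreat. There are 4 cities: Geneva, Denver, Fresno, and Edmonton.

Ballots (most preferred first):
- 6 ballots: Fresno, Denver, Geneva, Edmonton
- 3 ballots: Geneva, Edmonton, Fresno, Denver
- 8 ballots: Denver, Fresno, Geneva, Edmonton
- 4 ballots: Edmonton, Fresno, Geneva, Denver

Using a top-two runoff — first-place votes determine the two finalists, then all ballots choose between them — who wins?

Fresno

Round 1 first-place votes: Geneva 3, Denver 8, Fresno 6, Edmonton 4. Denver and Fresno advance.
Runoff: Denver is ranked above Fresno on 8 ballots, Fresno above Denver on 13.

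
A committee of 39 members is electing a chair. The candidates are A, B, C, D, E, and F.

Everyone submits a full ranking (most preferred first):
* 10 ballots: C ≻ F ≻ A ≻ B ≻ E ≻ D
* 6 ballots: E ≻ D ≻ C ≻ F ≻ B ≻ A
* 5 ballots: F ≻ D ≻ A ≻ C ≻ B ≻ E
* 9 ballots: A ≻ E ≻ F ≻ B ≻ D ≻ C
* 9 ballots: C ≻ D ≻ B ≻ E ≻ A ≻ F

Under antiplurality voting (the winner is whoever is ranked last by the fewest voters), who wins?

B

Last-place votes: A 6, B 0, C 9, D 10, E 5, F 9.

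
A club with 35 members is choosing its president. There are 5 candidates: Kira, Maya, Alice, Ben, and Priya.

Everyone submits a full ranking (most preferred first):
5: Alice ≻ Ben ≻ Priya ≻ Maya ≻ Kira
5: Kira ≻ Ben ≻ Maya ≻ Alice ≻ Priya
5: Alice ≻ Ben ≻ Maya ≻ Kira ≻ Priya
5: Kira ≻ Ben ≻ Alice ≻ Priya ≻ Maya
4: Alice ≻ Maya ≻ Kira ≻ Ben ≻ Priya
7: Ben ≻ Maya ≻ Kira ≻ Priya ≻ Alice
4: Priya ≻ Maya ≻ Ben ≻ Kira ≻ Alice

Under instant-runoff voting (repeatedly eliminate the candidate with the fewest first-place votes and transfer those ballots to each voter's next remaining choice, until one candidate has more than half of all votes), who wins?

Ben

Round 1: Kira 10, Maya 0, Alice 14, Ben 7, Priya 4. Maya eliminated.
Round 2: Kira 10, Alice 14, Ben 7, Priya 4. Priya eliminated.
Round 3: Kira 10, Alice 14, Ben 11. Kira eliminated.
Round 4: Alice 14, Ben 21. Ben has a majority (≥18).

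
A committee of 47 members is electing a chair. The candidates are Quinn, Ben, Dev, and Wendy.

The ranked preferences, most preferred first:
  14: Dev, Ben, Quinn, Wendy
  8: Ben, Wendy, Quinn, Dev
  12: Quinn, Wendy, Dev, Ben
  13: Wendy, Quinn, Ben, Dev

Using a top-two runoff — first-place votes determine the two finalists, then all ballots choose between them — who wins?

Round 1 first-place votes: Quinn 12, Ben 8, Dev 14, Wendy 13. Dev and Wendy advance.
Runoff: Dev is ranked above Wendy on 14 ballots, Wendy above Dev on 33.

Wendy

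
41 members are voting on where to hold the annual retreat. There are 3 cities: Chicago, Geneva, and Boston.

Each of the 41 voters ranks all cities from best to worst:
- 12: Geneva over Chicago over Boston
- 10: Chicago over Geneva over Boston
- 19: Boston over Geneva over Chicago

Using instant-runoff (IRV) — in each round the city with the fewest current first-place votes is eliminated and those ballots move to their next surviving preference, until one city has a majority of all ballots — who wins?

Round 1: Chicago 10, Geneva 12, Boston 19. Chicago eliminated.
Round 2: Geneva 22, Boston 19. Geneva has a majority (≥21).

Geneva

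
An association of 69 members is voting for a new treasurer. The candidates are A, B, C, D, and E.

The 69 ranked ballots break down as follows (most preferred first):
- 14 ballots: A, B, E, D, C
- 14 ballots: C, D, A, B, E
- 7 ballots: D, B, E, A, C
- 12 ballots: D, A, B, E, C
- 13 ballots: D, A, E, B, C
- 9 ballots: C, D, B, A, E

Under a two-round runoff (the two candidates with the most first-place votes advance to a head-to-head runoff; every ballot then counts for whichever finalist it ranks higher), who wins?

D

Round 1 first-place votes: A 14, B 0, C 23, D 32, E 0. D and C advance.
Runoff: D is ranked above C on 46 ballots, C above D on 23.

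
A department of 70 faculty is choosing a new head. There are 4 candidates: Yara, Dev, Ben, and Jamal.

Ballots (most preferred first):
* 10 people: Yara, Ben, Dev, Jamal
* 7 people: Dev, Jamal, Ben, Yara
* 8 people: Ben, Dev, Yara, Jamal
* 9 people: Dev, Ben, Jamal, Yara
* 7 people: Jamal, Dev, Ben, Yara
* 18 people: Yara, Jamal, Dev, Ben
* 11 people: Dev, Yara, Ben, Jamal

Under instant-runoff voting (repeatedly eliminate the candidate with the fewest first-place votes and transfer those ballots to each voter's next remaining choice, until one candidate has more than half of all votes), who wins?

Round 1: Yara 28, Dev 27, Ben 8, Jamal 7. Jamal eliminated.
Round 2: Yara 28, Dev 34, Ben 8. Ben eliminated.
Round 3: Yara 28, Dev 42. Dev has a majority (≥36).

Dev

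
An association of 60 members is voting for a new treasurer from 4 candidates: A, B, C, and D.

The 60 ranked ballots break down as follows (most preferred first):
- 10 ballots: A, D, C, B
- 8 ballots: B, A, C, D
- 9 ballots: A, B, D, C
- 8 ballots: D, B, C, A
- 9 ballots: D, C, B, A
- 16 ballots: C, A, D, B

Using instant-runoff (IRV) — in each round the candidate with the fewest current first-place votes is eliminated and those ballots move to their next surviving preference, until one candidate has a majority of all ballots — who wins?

Round 1: A 19, B 8, C 16, D 17. B eliminated.
Round 2: A 27, C 16, D 17. C eliminated.
Round 3: A 43, D 17. A has a majority (≥31).

A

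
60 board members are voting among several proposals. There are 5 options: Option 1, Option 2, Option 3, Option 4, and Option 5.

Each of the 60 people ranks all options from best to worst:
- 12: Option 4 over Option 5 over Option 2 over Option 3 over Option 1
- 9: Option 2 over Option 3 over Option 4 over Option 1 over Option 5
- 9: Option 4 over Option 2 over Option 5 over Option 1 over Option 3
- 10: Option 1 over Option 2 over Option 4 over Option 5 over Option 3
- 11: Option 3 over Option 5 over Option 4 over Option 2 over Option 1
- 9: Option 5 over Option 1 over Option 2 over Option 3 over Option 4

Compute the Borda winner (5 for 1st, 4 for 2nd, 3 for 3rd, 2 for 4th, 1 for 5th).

Option 2

Option 1: 12×1 + 9×2 + 9×2 + 10×5 + 11×1 + 9×4 = 145
Option 2: 12×3 + 9×5 + 9×4 + 10×4 + 11×2 + 9×3 = 206
Option 3: 12×2 + 9×4 + 9×1 + 10×1 + 11×5 + 9×2 = 152
Option 4: 12×5 + 9×3 + 9×5 + 10×3 + 11×3 + 9×1 = 204
Option 5: 12×4 + 9×1 + 9×3 + 10×2 + 11×4 + 9×5 = 193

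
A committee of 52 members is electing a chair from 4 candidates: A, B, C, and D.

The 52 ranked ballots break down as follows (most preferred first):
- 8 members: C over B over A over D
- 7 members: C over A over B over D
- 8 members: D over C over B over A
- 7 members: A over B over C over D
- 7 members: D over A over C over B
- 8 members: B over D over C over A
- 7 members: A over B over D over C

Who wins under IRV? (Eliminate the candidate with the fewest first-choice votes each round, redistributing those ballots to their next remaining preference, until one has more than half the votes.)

D

Round 1: A 14, B 8, C 15, D 15. B eliminated.
Round 2: A 14, C 15, D 23. A eliminated.
Round 3: C 22, D 30. D has a majority (≥27).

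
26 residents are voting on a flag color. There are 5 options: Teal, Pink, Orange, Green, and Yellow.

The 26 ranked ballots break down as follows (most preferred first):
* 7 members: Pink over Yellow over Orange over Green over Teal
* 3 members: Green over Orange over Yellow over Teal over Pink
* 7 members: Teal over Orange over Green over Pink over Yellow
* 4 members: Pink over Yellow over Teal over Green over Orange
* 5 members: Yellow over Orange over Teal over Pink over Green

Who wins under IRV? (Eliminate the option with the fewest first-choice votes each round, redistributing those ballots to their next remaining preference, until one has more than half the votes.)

Pink

Round 1: Teal 7, Pink 11, Orange 0, Green 3, Yellow 5. Orange eliminated.
Round 2: Teal 7, Pink 11, Green 3, Yellow 5. Green eliminated.
Round 3: Teal 7, Pink 11, Yellow 8. Teal eliminated.
Round 4: Pink 18, Yellow 8. Pink has a majority (≥14).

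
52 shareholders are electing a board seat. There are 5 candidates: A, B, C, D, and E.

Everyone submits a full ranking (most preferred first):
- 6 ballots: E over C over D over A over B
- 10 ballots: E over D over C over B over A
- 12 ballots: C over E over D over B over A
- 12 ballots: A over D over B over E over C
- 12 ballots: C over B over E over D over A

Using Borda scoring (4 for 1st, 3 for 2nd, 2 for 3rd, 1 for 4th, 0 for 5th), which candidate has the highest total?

A: 6×1 + 10×0 + 12×0 + 12×4 + 12×0 = 54
B: 6×0 + 10×1 + 12×1 + 12×2 + 12×3 = 82
C: 6×3 + 10×2 + 12×4 + 12×0 + 12×4 = 134
D: 6×2 + 10×3 + 12×2 + 12×3 + 12×1 = 114
E: 6×4 + 10×4 + 12×3 + 12×1 + 12×2 = 136

E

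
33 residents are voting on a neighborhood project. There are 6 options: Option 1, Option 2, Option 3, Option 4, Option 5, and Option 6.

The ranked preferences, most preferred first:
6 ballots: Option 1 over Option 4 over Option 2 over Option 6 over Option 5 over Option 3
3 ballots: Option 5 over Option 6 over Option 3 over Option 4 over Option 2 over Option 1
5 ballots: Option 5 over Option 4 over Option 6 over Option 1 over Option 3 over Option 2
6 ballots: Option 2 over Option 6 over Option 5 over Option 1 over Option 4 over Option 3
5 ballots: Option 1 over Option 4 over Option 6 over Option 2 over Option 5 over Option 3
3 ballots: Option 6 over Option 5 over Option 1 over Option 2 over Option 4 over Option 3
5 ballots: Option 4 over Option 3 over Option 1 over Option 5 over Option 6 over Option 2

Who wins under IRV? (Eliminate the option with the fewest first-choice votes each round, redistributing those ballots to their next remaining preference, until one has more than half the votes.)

Option 5

Round 1: Option 1 11, Option 2 6, Option 3 0, Option 4 5, Option 5 8, Option 6 3. Option 3 eliminated.
Round 2: Option 1 11, Option 2 6, Option 4 5, Option 5 8, Option 6 3. Option 6 eliminated.
Round 3: Option 1 11, Option 2 6, Option 4 5, Option 5 11. Option 4 eliminated.
Round 4: Option 1 16, Option 2 6, Option 5 11. Option 2 eliminated.
Round 5: Option 1 16, Option 5 17. Option 5 has a majority (≥17).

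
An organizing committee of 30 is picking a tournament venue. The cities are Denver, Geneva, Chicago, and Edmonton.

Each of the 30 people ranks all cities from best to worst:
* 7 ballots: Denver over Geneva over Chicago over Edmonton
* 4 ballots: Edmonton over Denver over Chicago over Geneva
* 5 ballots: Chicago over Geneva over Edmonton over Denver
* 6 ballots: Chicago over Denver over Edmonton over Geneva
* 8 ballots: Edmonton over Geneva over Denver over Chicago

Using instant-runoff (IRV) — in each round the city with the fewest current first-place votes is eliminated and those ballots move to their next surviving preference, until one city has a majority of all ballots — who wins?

Round 1: Denver 7, Geneva 0, Chicago 11, Edmonton 12. Geneva eliminated.
Round 2: Denver 7, Chicago 11, Edmonton 12. Denver eliminated.
Round 3: Chicago 18, Edmonton 12. Chicago has a majority (≥16).

Chicago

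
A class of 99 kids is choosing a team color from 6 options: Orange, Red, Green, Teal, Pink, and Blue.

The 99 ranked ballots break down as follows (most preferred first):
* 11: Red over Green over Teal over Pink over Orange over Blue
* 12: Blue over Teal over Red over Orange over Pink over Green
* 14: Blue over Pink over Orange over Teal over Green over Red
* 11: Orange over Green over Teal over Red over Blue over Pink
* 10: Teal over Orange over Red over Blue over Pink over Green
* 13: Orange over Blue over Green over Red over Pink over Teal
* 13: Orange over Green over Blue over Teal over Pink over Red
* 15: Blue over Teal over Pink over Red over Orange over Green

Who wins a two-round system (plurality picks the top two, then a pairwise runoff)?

Round 1 first-place votes: Orange 37, Red 11, Green 0, Teal 10, Pink 0, Blue 41. Blue and Orange advance.
Runoff: Blue is ranked above Orange on 41 ballots, Orange above Blue on 58.

Orange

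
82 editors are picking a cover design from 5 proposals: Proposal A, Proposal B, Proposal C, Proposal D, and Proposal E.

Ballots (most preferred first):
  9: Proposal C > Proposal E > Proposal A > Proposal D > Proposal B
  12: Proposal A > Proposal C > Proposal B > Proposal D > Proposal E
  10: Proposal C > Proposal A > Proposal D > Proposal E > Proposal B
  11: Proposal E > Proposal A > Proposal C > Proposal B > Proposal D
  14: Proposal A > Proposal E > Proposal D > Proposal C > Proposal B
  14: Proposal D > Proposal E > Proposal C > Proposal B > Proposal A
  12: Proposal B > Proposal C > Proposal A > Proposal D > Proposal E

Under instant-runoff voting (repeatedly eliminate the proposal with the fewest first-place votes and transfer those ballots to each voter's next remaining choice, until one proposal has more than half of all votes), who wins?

Round 1: Proposal A 26, Proposal B 12, Proposal C 19, Proposal D 14, Proposal E 11. Proposal E eliminated.
Round 2: Proposal A 37, Proposal B 12, Proposal C 19, Proposal D 14. Proposal B eliminated.
Round 3: Proposal A 37, Proposal C 31, Proposal D 14. Proposal D eliminated.
Round 4: Proposal A 37, Proposal C 45. Proposal C has a majority (≥42).

Proposal C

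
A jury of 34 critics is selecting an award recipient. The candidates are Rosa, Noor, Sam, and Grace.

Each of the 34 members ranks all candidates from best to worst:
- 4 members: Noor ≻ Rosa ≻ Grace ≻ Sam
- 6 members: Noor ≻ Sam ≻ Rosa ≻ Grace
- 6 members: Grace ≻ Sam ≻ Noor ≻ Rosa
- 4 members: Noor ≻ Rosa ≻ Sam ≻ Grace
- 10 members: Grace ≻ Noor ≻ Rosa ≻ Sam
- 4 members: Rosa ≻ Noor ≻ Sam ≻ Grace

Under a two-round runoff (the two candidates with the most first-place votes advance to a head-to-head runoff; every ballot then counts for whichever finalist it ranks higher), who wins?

Round 1 first-place votes: Rosa 4, Noor 14, Sam 0, Grace 16. Grace and Noor advance.
Runoff: Grace is ranked above Noor on 16 ballots, Noor above Grace on 18.

Noor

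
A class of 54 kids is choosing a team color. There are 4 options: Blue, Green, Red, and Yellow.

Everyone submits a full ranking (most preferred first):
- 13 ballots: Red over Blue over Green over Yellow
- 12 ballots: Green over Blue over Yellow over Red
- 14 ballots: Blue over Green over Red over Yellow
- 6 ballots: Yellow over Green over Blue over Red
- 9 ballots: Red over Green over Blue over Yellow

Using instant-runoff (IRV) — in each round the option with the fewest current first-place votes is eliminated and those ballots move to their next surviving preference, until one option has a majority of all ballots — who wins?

Round 1: Blue 14, Green 12, Red 22, Yellow 6. Yellow eliminated.
Round 2: Blue 14, Green 18, Red 22. Blue eliminated.
Round 3: Green 32, Red 22. Green has a majority (≥28).

Green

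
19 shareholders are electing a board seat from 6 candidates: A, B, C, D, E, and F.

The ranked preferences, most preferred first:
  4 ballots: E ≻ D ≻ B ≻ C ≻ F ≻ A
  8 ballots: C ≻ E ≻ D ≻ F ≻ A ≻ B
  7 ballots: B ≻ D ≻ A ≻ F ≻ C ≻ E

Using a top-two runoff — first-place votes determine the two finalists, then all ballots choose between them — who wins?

B

Round 1 first-place votes: A 0, B 7, C 8, D 0, E 4, F 0. C and B advance.
Runoff: C is ranked above B on 8 ballots, B above C on 11.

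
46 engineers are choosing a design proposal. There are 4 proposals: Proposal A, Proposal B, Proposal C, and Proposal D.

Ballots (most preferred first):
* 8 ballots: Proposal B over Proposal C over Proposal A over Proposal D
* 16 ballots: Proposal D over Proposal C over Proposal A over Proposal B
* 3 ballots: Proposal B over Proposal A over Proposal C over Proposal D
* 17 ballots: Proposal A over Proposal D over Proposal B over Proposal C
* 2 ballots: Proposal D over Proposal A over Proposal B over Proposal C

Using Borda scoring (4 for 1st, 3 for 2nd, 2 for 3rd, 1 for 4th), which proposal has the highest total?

Proposal A: 8×2 + 16×2 + 3×3 + 17×4 + 2×3 = 131
Proposal B: 8×4 + 16×1 + 3×4 + 17×2 + 2×2 = 98
Proposal C: 8×3 + 16×3 + 3×2 + 17×1 + 2×1 = 97
Proposal D: 8×1 + 16×4 + 3×1 + 17×3 + 2×4 = 134

Proposal D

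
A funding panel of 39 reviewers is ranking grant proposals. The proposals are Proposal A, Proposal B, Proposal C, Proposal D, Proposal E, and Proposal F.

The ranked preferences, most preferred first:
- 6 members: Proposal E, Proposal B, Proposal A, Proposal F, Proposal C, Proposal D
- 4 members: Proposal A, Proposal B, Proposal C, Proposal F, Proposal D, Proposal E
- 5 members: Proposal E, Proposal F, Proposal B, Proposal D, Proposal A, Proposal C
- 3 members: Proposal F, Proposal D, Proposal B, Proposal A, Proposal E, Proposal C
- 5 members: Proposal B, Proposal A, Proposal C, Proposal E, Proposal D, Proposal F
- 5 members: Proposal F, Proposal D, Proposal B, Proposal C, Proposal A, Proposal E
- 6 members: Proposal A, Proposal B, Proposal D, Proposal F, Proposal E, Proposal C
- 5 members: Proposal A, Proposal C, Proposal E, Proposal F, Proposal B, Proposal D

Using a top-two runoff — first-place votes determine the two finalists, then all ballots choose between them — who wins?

Proposal A

Round 1 first-place votes: Proposal A 15, Proposal B 5, Proposal C 0, Proposal D 0, Proposal E 11, Proposal F 8. Proposal A and Proposal E advance.
Runoff: Proposal A is ranked above Proposal E on 28 ballots, Proposal E above Proposal A on 11.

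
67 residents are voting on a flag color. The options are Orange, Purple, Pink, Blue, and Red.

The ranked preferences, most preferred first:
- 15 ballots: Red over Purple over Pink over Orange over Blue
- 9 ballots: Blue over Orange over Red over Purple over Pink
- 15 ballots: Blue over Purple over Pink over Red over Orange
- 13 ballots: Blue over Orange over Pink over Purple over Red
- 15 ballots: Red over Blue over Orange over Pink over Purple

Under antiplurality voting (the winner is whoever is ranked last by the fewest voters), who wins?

Last-place votes: Orange 15, Purple 15, Pink 9, Blue 15, Red 13.

Pink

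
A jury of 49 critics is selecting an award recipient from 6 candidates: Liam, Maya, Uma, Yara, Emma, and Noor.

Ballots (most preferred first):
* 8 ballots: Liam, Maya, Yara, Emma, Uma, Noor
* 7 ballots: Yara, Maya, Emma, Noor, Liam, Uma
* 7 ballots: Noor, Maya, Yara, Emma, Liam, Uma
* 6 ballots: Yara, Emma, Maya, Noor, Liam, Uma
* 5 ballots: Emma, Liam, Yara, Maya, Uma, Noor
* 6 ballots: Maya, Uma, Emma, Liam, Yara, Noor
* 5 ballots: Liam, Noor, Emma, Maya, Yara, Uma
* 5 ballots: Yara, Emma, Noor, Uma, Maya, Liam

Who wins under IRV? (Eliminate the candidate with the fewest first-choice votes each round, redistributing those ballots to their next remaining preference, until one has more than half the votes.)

Round 1: Liam 13, Maya 6, Uma 0, Yara 18, Emma 5, Noor 7. Uma eliminated.
Round 2: Liam 13, Maya 6, Yara 18, Emma 5, Noor 7. Emma eliminated.
Round 3: Liam 18, Maya 6, Yara 18, Noor 7. Maya eliminated.
Round 4: Liam 24, Yara 18, Noor 7. Noor eliminated.
Round 5: Liam 24, Yara 25. Yara has a majority (≥25).

Yara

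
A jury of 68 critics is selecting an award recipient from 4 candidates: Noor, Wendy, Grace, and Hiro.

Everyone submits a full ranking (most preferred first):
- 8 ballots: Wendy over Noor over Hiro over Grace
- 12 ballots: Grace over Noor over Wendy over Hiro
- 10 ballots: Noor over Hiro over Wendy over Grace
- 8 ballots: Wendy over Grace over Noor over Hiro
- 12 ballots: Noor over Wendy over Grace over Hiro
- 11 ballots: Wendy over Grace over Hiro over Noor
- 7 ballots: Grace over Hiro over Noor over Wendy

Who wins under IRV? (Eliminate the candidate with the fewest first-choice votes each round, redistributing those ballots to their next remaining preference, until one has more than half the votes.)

Round 1: Noor 22, Wendy 27, Grace 19, Hiro 0. Hiro eliminated.
Round 2: Noor 22, Wendy 27, Grace 19. Grace eliminated.
Round 3: Noor 41, Wendy 27. Noor has a majority (≥35).

Noor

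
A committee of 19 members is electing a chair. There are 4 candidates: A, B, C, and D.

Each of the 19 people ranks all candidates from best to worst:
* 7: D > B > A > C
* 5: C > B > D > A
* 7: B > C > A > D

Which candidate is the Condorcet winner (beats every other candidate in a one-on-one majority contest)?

B vs A: 19–0
B vs C: 14–5
B vs D: 12–7
B beats every other candidate.

B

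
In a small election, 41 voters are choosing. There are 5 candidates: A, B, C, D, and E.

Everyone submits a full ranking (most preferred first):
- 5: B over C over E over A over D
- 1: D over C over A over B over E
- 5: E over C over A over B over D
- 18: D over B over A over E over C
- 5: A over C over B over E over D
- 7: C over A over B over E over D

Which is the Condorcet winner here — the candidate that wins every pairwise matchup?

B

B vs A: 23–18
B vs C: 23–18
B vs D: 22–19
B vs E: 36–5
B beats every other candidate.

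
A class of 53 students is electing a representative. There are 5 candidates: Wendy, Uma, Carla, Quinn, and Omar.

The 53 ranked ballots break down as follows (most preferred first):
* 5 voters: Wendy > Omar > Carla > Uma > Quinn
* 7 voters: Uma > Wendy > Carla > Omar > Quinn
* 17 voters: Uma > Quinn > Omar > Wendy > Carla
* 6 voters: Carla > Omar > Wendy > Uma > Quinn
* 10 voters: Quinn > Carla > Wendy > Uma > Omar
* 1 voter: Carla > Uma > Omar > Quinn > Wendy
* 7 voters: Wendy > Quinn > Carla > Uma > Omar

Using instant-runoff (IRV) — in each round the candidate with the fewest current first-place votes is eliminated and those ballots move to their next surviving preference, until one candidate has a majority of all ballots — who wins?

Round 1: Wendy 12, Uma 24, Carla 7, Quinn 10, Omar 0. Omar eliminated.
Round 2: Wendy 12, Uma 24, Carla 7, Quinn 10. Carla eliminated.
Round 3: Wendy 18, Uma 25, Quinn 10. Quinn eliminated.
Round 4: Wendy 28, Uma 25. Wendy has a majority (≥27).

Wendy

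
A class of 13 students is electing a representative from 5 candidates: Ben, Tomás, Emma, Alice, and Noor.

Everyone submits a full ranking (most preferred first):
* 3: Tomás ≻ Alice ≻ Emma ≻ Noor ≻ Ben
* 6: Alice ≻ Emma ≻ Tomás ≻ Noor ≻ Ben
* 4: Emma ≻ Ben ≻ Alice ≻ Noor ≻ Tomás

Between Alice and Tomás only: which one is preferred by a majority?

Alice is ranked above Tomás on 10 ballots; Tomás above Alice on 3.

Alice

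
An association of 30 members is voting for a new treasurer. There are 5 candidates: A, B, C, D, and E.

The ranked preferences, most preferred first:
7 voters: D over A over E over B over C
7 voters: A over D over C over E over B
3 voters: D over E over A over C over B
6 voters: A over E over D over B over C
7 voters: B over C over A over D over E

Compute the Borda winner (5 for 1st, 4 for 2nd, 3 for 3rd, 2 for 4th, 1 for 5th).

A: 7×4 + 7×5 + 3×3 + 6×5 + 7×3 = 123
B: 7×2 + 7×1 + 3×1 + 6×2 + 7×5 = 71
C: 7×1 + 7×3 + 3×2 + 6×1 + 7×4 = 68
D: 7×5 + 7×4 + 3×5 + 6×3 + 7×2 = 110
E: 7×3 + 7×2 + 3×4 + 6×4 + 7×1 = 78

A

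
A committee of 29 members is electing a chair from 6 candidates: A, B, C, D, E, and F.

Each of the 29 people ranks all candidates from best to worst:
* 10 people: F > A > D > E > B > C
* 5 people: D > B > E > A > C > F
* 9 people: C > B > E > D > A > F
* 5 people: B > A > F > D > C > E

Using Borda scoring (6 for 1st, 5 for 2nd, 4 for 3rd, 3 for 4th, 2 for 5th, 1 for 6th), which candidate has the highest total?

B

A: 10×5 + 5×3 + 9×2 + 5×5 = 108
B: 10×2 + 5×5 + 9×5 + 5×6 = 120
C: 10×1 + 5×2 + 9×6 + 5×2 = 84
D: 10×4 + 5×6 + 9×3 + 5×3 = 112
E: 10×3 + 5×4 + 9×4 + 5×1 = 91
F: 10×6 + 5×1 + 9×1 + 5×4 = 94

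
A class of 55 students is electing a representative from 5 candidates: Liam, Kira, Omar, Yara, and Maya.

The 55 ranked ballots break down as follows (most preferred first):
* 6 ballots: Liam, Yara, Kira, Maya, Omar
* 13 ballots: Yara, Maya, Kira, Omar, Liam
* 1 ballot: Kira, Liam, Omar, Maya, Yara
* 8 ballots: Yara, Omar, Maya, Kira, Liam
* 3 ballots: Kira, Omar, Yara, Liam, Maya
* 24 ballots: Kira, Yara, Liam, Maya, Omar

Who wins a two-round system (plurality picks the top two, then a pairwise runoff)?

Kira

Round 1 first-place votes: Liam 6, Kira 28, Omar 0, Yara 21, Maya 0. Kira and Yara advance.
Runoff: Kira is ranked above Yara on 28 ballots, Yara above Kira on 27.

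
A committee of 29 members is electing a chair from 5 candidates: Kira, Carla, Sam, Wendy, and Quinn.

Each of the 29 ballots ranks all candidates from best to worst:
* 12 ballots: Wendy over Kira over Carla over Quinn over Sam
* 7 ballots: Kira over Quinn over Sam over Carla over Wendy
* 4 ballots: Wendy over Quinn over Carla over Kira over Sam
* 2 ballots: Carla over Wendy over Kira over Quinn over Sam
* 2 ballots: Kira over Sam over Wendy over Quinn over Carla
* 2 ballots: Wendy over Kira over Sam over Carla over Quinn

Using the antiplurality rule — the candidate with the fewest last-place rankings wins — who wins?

Kira

Last-place votes: Kira 0, Carla 2, Sam 18, Wendy 7, Quinn 2.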